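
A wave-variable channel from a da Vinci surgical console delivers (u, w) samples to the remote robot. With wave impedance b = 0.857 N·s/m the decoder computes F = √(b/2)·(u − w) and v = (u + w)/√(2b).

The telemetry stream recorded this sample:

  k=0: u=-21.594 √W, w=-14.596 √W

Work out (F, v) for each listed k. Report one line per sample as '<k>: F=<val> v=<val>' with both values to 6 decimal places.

k=0: u−w=-6.998000, u+w=-36.190000; √(b/2)=0.654599, √(2b)=1.309198; F=0.654599×(-6.998)=-4.580885, v=-36.190000/1.309198=-27.642873

0: F=-4.580885 v=-27.642873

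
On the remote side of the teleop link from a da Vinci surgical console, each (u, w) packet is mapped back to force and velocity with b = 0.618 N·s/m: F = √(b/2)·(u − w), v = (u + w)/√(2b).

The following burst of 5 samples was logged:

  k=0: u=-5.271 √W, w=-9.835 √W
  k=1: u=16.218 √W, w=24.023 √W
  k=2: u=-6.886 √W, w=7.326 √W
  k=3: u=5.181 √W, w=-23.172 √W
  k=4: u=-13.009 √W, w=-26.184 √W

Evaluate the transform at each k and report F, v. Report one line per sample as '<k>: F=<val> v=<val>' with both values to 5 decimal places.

k=0: u−w=4.56400, u+w=-15.10600; √(b/2)=0.55588, √(2b)=1.11176; F=0.55588×4.564=2.53703, v=-15.10600/1.11176=-13.58752
k=1: u−w=-7.80500, u+w=40.24100; √(b/2)=0.55588, √(2b)=1.11176; F=0.55588×(-7.805)=-4.33863, v=40.24100/1.11176=36.19591
k=2: u−w=-14.21200, u+w=0.44000; √(b/2)=0.55588, √(2b)=1.11176; F=0.55588×(-14.212)=-7.90013, v=0.44000/1.11176=0.39577
k=3: u−w=28.35300, u+w=-17.99100; √(b/2)=0.55588, √(2b)=1.11176; F=0.55588×28.353=15.76080, v=-17.99100/1.11176=-16.18252
k=4: u−w=13.17500, u+w=-39.19300; √(b/2)=0.55588, √(2b)=1.11176; F=0.55588×13.175=7.32369, v=-39.19300/1.11176=-35.25326

0: F=2.53703 v=-13.58752
1: F=-4.33863 v=36.19591
2: F=-7.90013 v=0.39577
3: F=15.76080 v=-16.18252
4: F=7.32369 v=-35.25326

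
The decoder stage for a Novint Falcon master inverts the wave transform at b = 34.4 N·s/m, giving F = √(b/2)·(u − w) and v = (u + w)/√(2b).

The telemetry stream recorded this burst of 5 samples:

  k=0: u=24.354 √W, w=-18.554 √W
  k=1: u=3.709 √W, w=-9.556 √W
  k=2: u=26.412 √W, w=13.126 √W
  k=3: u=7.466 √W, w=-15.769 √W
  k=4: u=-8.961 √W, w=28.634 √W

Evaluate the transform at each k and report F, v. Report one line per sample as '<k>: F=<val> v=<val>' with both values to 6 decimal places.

0: F=177.951845 v=0.699252
1: F=55.013779 v=-0.704918
2: F=55.100872 v=4.766729
3: F=96.362243 v=-1.001016
4: F=-155.917303 v=2.371791

k=0: u−w=42.908000, u+w=5.800000; √(b/2)=4.147288, √(2b)=8.294577; F=4.147288×42.908=177.951845, v=5.800000/8.294577=0.699252
k=1: u−w=13.265000, u+w=-5.847000; √(b/2)=4.147288, √(2b)=8.294577; F=4.147288×13.265=55.013779, v=-5.847000/8.294577=-0.704918
k=2: u−w=13.286000, u+w=39.538000; √(b/2)=4.147288, √(2b)=8.294577; F=4.147288×13.286=55.100872, v=39.538000/8.294577=4.766729
k=3: u−w=23.235000, u+w=-8.303000; √(b/2)=4.147288, √(2b)=8.294577; F=4.147288×23.235=96.362243, v=-8.303000/8.294577=-1.001016
k=4: u−w=-37.595000, u+w=19.673000; √(b/2)=4.147288, √(2b)=8.294577; F=4.147288×(-37.595)=-155.917303, v=19.673000/8.294577=2.371791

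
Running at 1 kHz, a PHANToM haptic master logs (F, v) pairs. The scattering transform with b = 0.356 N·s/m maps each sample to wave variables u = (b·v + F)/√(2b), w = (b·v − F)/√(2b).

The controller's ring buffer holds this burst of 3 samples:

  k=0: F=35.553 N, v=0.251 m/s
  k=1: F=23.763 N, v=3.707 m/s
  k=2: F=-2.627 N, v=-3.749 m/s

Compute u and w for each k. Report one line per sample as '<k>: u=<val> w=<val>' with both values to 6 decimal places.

k=0: b·v=0.356×0.251=0.089356; √(2b)=0.843801; u=(0.089356+35.553)/0.843801=42.240243, w=(0.089356−35.553)/0.843801=-42.028449
k=1: b·v=0.356×3.707=1.319692; √(2b)=0.843801; u=(1.319692+23.763)/0.843801=29.725841, w=(1.319692−23.763)/0.843801=-26.597871
k=2: b·v=0.356×(-3.749)=-1.334644; √(2b)=0.843801; u=(-1.334644+(-2.627))/0.843801=-4.694998, w=(-1.334644−(-2.627))/0.843801=1.531589

0: u=42.240243 w=-42.028449
1: u=29.725841 w=-26.597871
2: u=-4.694998 w=1.531589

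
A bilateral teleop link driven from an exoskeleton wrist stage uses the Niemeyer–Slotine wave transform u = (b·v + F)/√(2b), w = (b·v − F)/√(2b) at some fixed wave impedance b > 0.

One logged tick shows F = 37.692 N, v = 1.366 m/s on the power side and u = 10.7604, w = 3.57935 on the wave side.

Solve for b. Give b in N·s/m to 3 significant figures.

u + w = 14.33975;  u + w = √(2b)·v, so √(2b) = 14.33975/1.366 = 10.49762.
b = (√(2b))²/2 = 110.20004/2 = 55.10002.
(Check via u − w = 2F/√(2b): u − w = 7.18105, 2F/√(2b) = 7.18106.)

b = 55.1 N·s/m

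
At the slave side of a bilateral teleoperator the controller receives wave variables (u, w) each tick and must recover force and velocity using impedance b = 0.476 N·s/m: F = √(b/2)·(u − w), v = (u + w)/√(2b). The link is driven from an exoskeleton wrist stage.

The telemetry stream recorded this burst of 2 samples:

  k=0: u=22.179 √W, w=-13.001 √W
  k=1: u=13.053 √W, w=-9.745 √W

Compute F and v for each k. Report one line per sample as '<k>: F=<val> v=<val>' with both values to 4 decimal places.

k=0: u−w=35.1800, u+w=9.1780; √(b/2)=0.4879, √(2b)=0.9757; F=0.4879×35.18=17.1626, v=9.1780/0.9757=9.4065
k=1: u−w=22.7980, u+w=3.3080; √(b/2)=0.4879, √(2b)=0.9757; F=0.4879×22.798=11.1221, v=3.3080/0.9757=3.3904

0: F=17.1626 v=9.4065
1: F=11.1221 v=3.3904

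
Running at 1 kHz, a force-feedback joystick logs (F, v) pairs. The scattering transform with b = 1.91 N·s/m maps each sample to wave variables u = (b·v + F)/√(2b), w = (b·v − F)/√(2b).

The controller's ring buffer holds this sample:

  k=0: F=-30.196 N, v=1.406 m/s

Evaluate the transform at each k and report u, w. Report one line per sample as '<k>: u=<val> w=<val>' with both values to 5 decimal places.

k=0: b·v=1.91×1.406=2.68546; √(2b)=1.95448; u=(2.68546+(-30.196))/1.95448=-14.07562, w=(2.68546−(-30.196))/1.95448=16.82362

0: u=-14.07562 w=16.82362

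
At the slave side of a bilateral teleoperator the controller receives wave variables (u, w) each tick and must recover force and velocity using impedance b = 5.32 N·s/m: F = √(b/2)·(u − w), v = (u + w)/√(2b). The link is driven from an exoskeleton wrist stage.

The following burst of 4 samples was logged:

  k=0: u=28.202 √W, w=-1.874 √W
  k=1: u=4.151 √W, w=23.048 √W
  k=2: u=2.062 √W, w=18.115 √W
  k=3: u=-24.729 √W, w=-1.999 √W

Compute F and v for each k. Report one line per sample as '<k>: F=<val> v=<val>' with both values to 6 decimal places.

k=0: u−w=30.076000, u+w=26.328000; √(b/2)=1.630951, √(2b)=3.261901; F=1.630951×30.076=49.052472, v=26.328000/3.261901=8.071366
k=1: u−w=-18.897000, u+w=27.199000; √(b/2)=1.630951, √(2b)=3.261901; F=1.630951×(-18.897)=-30.820074, v=27.199000/3.261901=8.338388
k=2: u−w=-16.053000, u+w=20.177000; √(b/2)=1.630951, √(2b)=3.261901; F=1.630951×(-16.053)=-26.181651, v=20.177000/3.261901=6.185656
k=3: u−w=-22.730000, u+w=-26.728000; √(b/2)=1.630951, √(2b)=3.261901; F=1.630951×(-22.73)=-37.071508, v=-26.728000/3.261901=-8.193994

0: F=49.052472 v=8.071366
1: F=-30.820074 v=8.338388
2: F=-26.181651 v=6.185656
3: F=-37.071508 v=-8.193994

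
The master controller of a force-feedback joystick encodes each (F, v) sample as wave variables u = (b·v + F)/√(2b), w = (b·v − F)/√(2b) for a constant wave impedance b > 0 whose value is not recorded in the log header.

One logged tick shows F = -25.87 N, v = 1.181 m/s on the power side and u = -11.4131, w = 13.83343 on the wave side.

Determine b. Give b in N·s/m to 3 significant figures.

b = 2.1 N·s/m

u + w = 2.4203;  u + w = √(2b)·v, so √(2b) = 2.4203/1.181 = 2.0494.
b = (√(2b))²/2 = 4.2000/2 = 2.1000.
(Check via u − w = 2F/√(2b): u − w = -25.2465, 2F/√(2b) = -25.2465.)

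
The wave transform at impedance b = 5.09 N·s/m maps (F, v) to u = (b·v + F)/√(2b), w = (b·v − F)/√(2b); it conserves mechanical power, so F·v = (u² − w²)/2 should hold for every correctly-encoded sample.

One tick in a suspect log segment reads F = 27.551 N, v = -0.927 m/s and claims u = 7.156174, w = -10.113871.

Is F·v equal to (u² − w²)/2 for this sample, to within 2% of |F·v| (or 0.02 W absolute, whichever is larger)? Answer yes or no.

F·v = 27.551×(-0.927) = -25.539777 W.
(u² − w²)/2 = (51.210826 − 102.290387)/2 = -25.539780 W.
|Δ| = 0.000003;  2% of max(1, |F·v|) = 0.510796.

yes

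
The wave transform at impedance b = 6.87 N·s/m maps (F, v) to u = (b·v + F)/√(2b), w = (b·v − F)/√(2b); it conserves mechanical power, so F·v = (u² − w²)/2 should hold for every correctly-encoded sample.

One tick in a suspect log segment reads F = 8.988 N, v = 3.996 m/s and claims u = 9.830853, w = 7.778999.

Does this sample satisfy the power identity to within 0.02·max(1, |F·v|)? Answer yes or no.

F·v = 8.988×3.996 = 35.916048 W.
(u² − w²)/2 = (96.645671 − 60.512825)/2 = 18.066423 W.
|Δ| = 17.849625;  2% of max(1, |F·v|) = 0.718321.

no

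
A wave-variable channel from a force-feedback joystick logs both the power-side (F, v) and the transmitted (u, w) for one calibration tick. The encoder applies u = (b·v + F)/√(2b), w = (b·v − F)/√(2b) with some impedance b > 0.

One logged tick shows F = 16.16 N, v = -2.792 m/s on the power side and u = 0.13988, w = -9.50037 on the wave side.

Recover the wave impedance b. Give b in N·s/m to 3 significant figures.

b = 5.62 N·s/m

u + w = -9.3605;  u + w = √(2b)·v, so √(2b) = -9.3605/(-2.792) = 3.3526.
b = (√(2b))²/2 = 11.2400/2 = 5.6200.
(Check via u − w = 2F/√(2b): u − w = 9.6402, 2F/√(2b) = 9.6402.)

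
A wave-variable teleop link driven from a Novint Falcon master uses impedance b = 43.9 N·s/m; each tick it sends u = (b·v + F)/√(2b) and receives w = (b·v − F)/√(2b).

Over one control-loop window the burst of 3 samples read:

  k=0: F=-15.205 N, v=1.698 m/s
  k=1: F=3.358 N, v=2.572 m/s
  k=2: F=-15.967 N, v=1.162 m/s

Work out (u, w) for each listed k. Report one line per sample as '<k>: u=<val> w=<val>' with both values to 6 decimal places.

0: u=6.332567 w=9.577974
1: u=12.408404 w=11.691661
2: u=3.740041 w=7.148092

k=0: b·v=43.9×1.698=74.542200; √(2b)=9.370165; u=(74.542200+(-15.205))/9.370165=6.332567, w=(74.542200−(-15.205))/9.370165=9.577974
k=1: b·v=43.9×2.572=112.910800; √(2b)=9.370165; u=(112.910800+3.358)/9.370165=12.408404, w=(112.910800−3.358)/9.370165=11.691661
k=2: b·v=43.9×1.162=51.011800; √(2b)=9.370165; u=(51.011800+(-15.967))/9.370165=3.740041, w=(51.011800−(-15.967))/9.370165=7.148092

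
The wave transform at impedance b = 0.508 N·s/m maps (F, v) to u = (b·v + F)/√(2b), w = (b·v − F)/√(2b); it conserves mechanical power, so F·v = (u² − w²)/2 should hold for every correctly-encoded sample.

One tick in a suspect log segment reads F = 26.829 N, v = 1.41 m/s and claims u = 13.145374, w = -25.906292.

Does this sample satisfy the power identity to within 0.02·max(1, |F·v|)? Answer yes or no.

no

F·v = 26.829×1.41 = 37.828890 W.
(u² − w²)/2 = (172.800858 − 671.135965)/2 = -249.167554 W.
|Δ| = 286.996444;  2% of max(1, |F·v|) = 0.756578.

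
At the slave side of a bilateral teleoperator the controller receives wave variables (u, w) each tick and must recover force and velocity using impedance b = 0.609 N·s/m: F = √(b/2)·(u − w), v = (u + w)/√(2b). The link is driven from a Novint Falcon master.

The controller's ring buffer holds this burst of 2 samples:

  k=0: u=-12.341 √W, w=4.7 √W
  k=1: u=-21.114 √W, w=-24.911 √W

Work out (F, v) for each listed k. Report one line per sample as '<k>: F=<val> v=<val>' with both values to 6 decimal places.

0: F=-9.403483 v=-6.923514
1: F=2.095242 v=-41.703274

k=0: u−w=-17.041000, u+w=-7.641000; √(b/2)=0.551815, √(2b)=1.103630; F=0.551815×(-17.041)=-9.403483, v=-7.641000/1.103630=-6.923514
k=1: u−w=3.797000, u+w=-46.025000; √(b/2)=0.551815, √(2b)=1.103630; F=0.551815×3.797=2.095242, v=-46.025000/1.103630=-41.703274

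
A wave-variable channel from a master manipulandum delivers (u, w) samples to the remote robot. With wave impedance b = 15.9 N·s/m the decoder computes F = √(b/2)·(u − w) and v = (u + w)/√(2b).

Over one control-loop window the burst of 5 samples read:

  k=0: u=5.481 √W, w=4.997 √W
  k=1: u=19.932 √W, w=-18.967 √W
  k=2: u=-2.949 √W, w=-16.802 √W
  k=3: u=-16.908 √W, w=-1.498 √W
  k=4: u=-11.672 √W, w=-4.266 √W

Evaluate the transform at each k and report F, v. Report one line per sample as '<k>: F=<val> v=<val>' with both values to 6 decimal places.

0: F=1.364674 v=1.858082
1: F=109.678626 v=0.171125
2: F=39.059565 v=-3.502479
3: F=-43.449642 v=-3.263968
4: F=-20.881768 v=-2.826313

k=0: u−w=0.484000, u+w=10.478000; √(b/2)=2.819574, √(2b)=5.639149; F=2.819574×0.484=1.364674, v=10.478000/5.639149=1.858082
k=1: u−w=38.899000, u+w=0.965000; √(b/2)=2.819574, √(2b)=5.639149; F=2.819574×38.899=109.678626, v=0.965000/5.639149=0.171125
k=2: u−w=13.853000, u+w=-19.751000; √(b/2)=2.819574, √(2b)=5.639149; F=2.819574×13.853=39.059565, v=-19.751000/5.639149=-3.502479
k=3: u−w=-15.410000, u+w=-18.406000; √(b/2)=2.819574, √(2b)=5.639149; F=2.819574×(-15.41)=-43.449642, v=-18.406000/5.639149=-3.263968
k=4: u−w=-7.406000, u+w=-15.938000; √(b/2)=2.819574, √(2b)=5.639149; F=2.819574×(-7.406)=-20.881768, v=-15.938000/5.639149=-2.826313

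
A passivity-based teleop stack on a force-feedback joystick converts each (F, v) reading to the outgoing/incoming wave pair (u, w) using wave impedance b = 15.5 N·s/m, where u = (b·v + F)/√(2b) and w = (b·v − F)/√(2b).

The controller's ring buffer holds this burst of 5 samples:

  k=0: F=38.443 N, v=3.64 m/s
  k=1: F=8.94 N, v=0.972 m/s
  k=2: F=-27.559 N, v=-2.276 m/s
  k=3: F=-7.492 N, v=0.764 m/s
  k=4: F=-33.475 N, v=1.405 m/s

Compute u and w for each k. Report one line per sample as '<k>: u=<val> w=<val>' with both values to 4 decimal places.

0: u=17.0379 w=3.2288
1: u=4.3116 w=1.1003
2: u=-11.2859 w=-1.3864
3: u=0.7813 w=3.4725
4: u=-2.1009 w=9.9236

k=0: b·v=15.5×3.64=56.4200; √(2b)=5.5678; u=(56.4200+38.443)/5.5678=17.0379, w=(56.4200−38.443)/5.5678=3.2288
k=1: b·v=15.5×0.972=15.0660; √(2b)=5.5678; u=(15.0660+8.94)/5.5678=4.3116, w=(15.0660−8.94)/5.5678=1.1003
k=2: b·v=15.5×(-2.276)=-35.2780; √(2b)=5.5678; u=(-35.2780+(-27.559))/5.5678=-11.2859, w=(-35.2780−(-27.559))/5.5678=-1.3864
k=3: b·v=15.5×0.764=11.8420; √(2b)=5.5678; u=(11.8420+(-7.492))/5.5678=0.7813, w=(11.8420−(-7.492))/5.5678=3.4725
k=4: b·v=15.5×1.405=21.7775; √(2b)=5.5678; u=(21.7775+(-33.475))/5.5678=-2.1009, w=(21.7775−(-33.475))/5.5678=9.9236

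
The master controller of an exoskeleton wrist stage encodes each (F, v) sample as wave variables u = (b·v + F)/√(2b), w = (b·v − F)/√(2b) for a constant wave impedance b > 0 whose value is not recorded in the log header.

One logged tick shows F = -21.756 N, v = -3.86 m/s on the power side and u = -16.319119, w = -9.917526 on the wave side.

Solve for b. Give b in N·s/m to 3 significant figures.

b = 23.1 N·s/m

u + w = -26.236645;  u + w = √(2b)·v, so √(2b) = -26.236645/(-3.86) = 6.797058.
b = (√(2b))²/2 = 46.200001/2 = 23.100001.
(Check via u − w = 2F/√(2b): u − w = -6.401593, 2F/√(2b) = -6.401593.)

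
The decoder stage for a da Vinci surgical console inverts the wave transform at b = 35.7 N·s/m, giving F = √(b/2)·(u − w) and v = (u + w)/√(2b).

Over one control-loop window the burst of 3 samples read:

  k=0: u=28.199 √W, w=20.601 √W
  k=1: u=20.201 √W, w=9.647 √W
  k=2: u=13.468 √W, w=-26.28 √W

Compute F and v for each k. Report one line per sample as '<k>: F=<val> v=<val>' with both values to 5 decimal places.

0: F=32.10099 v=5.77525
1: F=44.58987 v=3.53237
2: F=167.93236 v=-1.51624

k=0: u−w=7.59800, u+w=48.80000; √(b/2)=4.22493, √(2b)=8.44985; F=4.22493×7.598=32.10099, v=48.80000/8.44985=5.77525
k=1: u−w=10.55400, u+w=29.84800; √(b/2)=4.22493, √(2b)=8.44985; F=4.22493×10.554=44.58987, v=29.84800/8.44985=3.53237
k=2: u−w=39.74800, u+w=-12.81200; √(b/2)=4.22493, √(2b)=8.44985; F=4.22493×39.748=167.93236, v=-12.81200/8.44985=-1.51624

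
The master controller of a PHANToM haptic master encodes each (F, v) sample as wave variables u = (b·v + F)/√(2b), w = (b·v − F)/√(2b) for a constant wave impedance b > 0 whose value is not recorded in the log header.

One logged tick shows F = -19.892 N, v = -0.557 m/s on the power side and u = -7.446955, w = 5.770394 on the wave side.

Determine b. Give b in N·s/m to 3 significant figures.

u + w = -1.676561;  u + w = √(2b)·v, so √(2b) = -1.676561/(-0.557) = 3.009984.
b = (√(2b))²/2 = 9.060003/2 = 4.530001.
(Check via u − w = 2F/√(2b): u − w = -13.217349, 2F/√(2b) = -13.217347.)

b = 4.53 N·s/m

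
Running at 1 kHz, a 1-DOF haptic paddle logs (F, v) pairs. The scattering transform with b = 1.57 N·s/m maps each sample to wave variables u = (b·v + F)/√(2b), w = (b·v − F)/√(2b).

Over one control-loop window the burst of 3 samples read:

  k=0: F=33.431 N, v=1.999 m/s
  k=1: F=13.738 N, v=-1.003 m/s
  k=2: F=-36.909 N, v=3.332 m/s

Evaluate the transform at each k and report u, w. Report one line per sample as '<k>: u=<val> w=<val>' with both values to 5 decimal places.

0: u=20.63732 w=-17.09509
1: u=6.86414 w=-8.64146
2: u=-17.87679 w=23.78111

k=0: b·v=1.57×1.999=3.13843; √(2b)=1.77200; u=(3.13843+33.431)/1.77200=20.63732, w=(3.13843−33.431)/1.77200=-17.09509
k=1: b·v=1.57×(-1.003)=-1.57471; √(2b)=1.77200; u=(-1.57471+13.738)/1.77200=6.86414, w=(-1.57471−13.738)/1.77200=-8.64146
k=2: b·v=1.57×3.332=5.23124; √(2b)=1.77200; u=(5.23124+(-36.909))/1.77200=-17.87679, w=(5.23124−(-36.909))/1.77200=23.78111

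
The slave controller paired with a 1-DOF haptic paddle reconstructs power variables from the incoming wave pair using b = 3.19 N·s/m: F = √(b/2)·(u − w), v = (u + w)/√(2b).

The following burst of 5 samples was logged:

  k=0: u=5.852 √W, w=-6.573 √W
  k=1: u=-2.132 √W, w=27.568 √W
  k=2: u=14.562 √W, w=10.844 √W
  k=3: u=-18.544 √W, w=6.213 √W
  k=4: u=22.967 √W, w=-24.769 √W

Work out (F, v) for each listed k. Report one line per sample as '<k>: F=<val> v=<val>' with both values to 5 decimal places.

k=0: u−w=12.42500, u+w=-0.72100; √(b/2)=1.26293, √(2b)=2.52587; F=1.26293×12.425=15.69194, v=-0.72100/2.52587=-0.28545
k=1: u−w=-29.70000, u+w=25.43600; √(b/2)=1.26293, √(2b)=2.52587; F=1.26293×(-29.7)=-37.50911, v=25.43600/2.52587=10.07021
k=2: u−w=3.71800, u+w=25.40600; √(b/2)=1.26293, √(2b)=2.52587; F=1.26293×3.718=4.69559, v=25.40600/2.52587=10.05833
k=3: u−w=-24.75700, u+w=-12.33100; √(b/2)=1.26293, √(2b)=2.52587; F=1.26293×(-24.757)=-31.26643, v=-12.33100/2.52587=-4.88189
k=4: u−w=47.73600, u+w=-1.80200; √(b/2)=1.26293, √(2b)=2.52587; F=1.26293×47.736=60.28737, v=-1.80200/2.52587=-0.71342

0: F=15.69194 v=-0.28545
1: F=-37.50911 v=10.07021
2: F=4.69559 v=10.05833
3: F=-31.26643 v=-4.88189
4: F=60.28737 v=-0.71342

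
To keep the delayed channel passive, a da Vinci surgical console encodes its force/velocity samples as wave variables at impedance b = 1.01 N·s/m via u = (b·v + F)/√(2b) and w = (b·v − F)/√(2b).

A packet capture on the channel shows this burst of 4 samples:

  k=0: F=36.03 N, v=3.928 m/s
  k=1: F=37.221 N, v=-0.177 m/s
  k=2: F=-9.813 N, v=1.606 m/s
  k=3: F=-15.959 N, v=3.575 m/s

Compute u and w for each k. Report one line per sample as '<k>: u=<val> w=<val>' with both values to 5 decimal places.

0: u=28.14199 w=-22.55925
1: u=26.06282 w=-26.31439
2: u=-5.76313 w=8.04568
3: u=-8.68820 w=13.76923

k=0: b·v=1.01×3.928=3.96728; √(2b)=1.42127; u=(3.96728+36.03)/1.42127=28.14199, w=(3.96728−36.03)/1.42127=-22.55925
k=1: b·v=1.01×(-0.177)=-0.17877; √(2b)=1.42127; u=(-0.17877+37.221)/1.42127=26.06282, w=(-0.17877−37.221)/1.42127=-26.31439
k=2: b·v=1.01×1.606=1.62206; √(2b)=1.42127; u=(1.62206+(-9.813))/1.42127=-5.76313, w=(1.62206−(-9.813))/1.42127=8.04568
k=3: b·v=1.01×3.575=3.61075; √(2b)=1.42127; u=(3.61075+(-15.959))/1.42127=-8.68820, w=(3.61075−(-15.959))/1.42127=13.76923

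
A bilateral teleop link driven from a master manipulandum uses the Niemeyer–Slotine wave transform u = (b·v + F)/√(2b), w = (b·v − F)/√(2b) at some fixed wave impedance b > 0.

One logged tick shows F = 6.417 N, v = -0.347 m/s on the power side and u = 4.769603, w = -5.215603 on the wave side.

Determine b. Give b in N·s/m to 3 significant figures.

b = 0.826 N·s/m

u + w = -0.446000;  u + w = √(2b)·v, so √(2b) = -0.446000/(-0.347) = 1.285303.
b = (√(2b))²/2 = 1.652003/2 = 0.826001.
(Check via u − w = 2F/√(2b): u − w = 9.985206, 2F/√(2b) = 9.985197.)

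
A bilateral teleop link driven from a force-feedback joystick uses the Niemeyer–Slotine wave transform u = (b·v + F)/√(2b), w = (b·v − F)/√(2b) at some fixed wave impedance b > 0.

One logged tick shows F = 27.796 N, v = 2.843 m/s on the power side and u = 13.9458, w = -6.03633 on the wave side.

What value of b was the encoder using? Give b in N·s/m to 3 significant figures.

u + w = 7.9095;  u + w = √(2b)·v, so √(2b) = 7.9095/2.843 = 2.7821.
b = (√(2b))²/2 = 7.7400/2 = 3.8700.
(Check via u − w = 2F/√(2b): u − w = 19.9821, 2F/√(2b) = 19.9821.)

b = 3.87 N·s/m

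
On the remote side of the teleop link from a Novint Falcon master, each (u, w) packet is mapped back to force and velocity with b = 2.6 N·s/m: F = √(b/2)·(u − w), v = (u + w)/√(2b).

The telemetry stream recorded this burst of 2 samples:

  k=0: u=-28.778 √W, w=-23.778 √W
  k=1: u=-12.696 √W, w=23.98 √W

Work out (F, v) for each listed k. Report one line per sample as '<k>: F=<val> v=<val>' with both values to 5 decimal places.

0: F=-5.70088 v=-23.04733
1: F=-41.81707 v=4.94836

k=0: u−w=-5.00000, u+w=-52.55600; √(b/2)=1.14018, √(2b)=2.28035; F=1.14018×(-5.0)=-5.70088, v=-52.55600/2.28035=-23.04733
k=1: u−w=-36.67600, u+w=11.28400; √(b/2)=1.14018, √(2b)=2.28035; F=1.14018×(-36.676)=-41.81707, v=11.28400/2.28035=4.94836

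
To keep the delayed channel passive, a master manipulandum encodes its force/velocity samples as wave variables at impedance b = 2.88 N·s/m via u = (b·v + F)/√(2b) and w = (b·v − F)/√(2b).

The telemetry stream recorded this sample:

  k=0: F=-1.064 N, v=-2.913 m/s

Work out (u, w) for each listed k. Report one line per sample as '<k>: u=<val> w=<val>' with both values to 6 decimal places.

0: u=-3.938933 w=-3.052267

k=0: b·v=2.88×(-2.913)=-8.389440; √(2b)=2.400000; u=(-8.389440+(-1.064))/2.400000=-3.938933, w=(-8.389440−(-1.064))/2.400000=-3.052267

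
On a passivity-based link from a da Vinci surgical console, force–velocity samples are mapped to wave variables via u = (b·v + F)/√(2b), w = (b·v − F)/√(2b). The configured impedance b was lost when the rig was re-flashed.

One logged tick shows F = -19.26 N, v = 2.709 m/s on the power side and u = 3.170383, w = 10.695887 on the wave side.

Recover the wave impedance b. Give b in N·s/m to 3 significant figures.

u + w = 13.866270;  u + w = √(2b)·v, so √(2b) = 13.866270/2.709 = 5.118594.
b = (√(2b))²/2 = 26.200000/2 = 13.100000.
(Check via u − w = 2F/√(2b): u − w = -7.525504, 2F/√(2b) = -7.525505.)

b = 13.1 N·s/m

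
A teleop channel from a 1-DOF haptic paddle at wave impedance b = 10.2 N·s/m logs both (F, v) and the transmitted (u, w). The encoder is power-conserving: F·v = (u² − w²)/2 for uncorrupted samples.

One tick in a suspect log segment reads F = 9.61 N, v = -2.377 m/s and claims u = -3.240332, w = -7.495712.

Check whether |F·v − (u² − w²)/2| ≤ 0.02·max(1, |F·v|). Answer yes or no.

F·v = 9.61×(-2.377) = -22.842970 W.
(u² − w²)/2 = (10.499751 − 56.185698)/2 = -22.842973 W.
|Δ| = 0.000003;  2% of max(1, |F·v|) = 0.456859.

yes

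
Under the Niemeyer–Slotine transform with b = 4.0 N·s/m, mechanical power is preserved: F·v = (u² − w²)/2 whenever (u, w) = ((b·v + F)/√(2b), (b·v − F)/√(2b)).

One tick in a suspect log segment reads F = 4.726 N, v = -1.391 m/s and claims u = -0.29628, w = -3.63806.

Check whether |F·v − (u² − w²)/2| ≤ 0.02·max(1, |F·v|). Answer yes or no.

F·v = 4.726×(-1.391) = -6.57387 W.
(u² − w²)/2 = (0.08778 − 13.23548)/2 = -6.57385 W.
|Δ| = 0.00002;  2% of max(1, |F·v|) = 0.13148.

yes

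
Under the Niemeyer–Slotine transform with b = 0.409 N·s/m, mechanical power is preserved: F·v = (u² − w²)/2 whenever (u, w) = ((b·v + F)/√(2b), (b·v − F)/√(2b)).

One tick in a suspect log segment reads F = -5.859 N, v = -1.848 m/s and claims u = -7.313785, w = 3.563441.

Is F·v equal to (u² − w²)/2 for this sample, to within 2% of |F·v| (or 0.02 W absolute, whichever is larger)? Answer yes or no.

no

F·v = (-5.859)×(-1.848) = 10.827432 W.
(u² − w²)/2 = (53.491451 − 12.698112)/2 = 20.396670 W.
|Δ| = 9.569238;  2% of max(1, |F·v|) = 0.216549.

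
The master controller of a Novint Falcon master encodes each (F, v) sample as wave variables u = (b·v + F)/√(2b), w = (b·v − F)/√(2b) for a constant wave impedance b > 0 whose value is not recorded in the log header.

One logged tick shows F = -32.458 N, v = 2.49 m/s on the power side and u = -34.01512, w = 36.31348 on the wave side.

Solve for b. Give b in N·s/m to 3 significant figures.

b = 0.426 N·s/m

u + w = 2.2984;  u + w = √(2b)·v, so √(2b) = 2.2984/2.49 = 0.9230.
b = (√(2b))²/2 = 0.8520/2 = 0.4260.
(Check via u − w = 2F/√(2b): u − w = -70.3286, 2F/√(2b) = -70.3288.)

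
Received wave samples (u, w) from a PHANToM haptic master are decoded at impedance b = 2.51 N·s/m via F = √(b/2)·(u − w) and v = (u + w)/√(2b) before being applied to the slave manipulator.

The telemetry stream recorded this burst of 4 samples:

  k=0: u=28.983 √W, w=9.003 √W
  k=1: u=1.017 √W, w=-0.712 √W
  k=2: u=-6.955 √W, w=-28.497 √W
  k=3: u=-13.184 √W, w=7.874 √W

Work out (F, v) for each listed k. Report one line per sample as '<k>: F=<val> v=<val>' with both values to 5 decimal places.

k=0: u−w=19.98000, u+w=37.98600; √(b/2)=1.12027, √(2b)=2.24054; F=1.12027×19.98=22.38295, v=37.98600/2.24054=16.95398
k=1: u−w=1.72900, u+w=0.30500; √(b/2)=1.12027, √(2b)=2.24054; F=1.12027×1.729=1.93694, v=0.30500/2.24054=0.13613
k=2: u−w=21.54200, u+w=-35.45200; √(b/2)=1.12027, √(2b)=2.24054; F=1.12027×21.542=24.13281, v=-35.45200/2.24054=-15.82300
k=3: u−w=-21.05800, u+w=-5.31000; √(b/2)=1.12027, √(2b)=2.24054; F=1.12027×(-21.058)=-23.59060, v=-5.31000/2.24054=-2.36997

0: F=22.38295 v=16.95398
1: F=1.93694 v=0.13613
2: F=24.13281 v=-15.82300
3: F=-23.59060 v=-2.36997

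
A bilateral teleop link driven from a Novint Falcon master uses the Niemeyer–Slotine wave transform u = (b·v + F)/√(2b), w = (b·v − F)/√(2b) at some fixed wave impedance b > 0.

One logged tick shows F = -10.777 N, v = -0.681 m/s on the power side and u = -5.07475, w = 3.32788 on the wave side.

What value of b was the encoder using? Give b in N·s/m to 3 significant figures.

b = 3.29 N·s/m

u + w = -1.74687;  u + w = √(2b)·v, so √(2b) = -1.74687/(-0.681) = 2.56515.
b = (√(2b))²/2 = 6.58002/2 = 3.29001.
(Check via u − w = 2F/√(2b): u − w = -8.40263, 2F/√(2b) = -8.40261.)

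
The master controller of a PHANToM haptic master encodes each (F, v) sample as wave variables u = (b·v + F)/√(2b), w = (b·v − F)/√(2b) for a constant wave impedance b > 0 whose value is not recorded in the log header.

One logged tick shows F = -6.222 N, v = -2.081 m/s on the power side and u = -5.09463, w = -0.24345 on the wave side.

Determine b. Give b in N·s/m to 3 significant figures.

b = 3.29 N·s/m

u + w = -5.33808;  u + w = √(2b)·v, so √(2b) = -5.33808/(-2.081) = 2.56515.
b = (√(2b))²/2 = 6.58000/2 = 3.29000.
(Check via u − w = 2F/√(2b): u − w = -4.85118, 2F/√(2b) = -4.85118.)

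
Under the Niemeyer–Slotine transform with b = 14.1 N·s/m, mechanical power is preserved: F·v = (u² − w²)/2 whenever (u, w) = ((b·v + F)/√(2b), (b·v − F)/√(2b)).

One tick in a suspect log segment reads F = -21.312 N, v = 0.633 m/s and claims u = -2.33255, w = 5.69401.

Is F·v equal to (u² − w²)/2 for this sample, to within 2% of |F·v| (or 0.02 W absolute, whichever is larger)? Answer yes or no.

F·v = (-21.312)×0.633 = -13.4905 W.
(u² − w²)/2 = (5.4408 − 32.4217)/2 = -13.4905 W.
|Δ| = 0.0000;  2% of max(1, |F·v|) = 0.2698.

yes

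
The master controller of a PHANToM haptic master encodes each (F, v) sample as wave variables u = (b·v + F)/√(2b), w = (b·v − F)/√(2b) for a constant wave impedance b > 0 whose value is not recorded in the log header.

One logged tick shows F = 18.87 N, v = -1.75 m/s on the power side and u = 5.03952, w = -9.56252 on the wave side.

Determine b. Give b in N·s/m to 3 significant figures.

b = 3.34 N·s/m

u + w = -4.52300;  u + w = √(2b)·v, so √(2b) = -4.52300/(-1.75) = 2.58457.
b = (√(2b))²/2 = 6.68001/2 = 3.34000.
(Check via u − w = 2F/√(2b): u − w = 14.60204, 2F/√(2b) = 14.60203.)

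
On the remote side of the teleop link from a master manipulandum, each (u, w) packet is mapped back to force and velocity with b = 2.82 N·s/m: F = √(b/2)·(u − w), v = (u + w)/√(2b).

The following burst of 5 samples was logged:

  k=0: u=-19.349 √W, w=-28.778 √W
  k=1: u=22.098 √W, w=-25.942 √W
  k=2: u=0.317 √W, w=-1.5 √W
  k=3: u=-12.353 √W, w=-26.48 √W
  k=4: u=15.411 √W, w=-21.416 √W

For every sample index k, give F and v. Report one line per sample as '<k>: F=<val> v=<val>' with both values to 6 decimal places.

0: F=11.196317 v=-20.265123
1: F=57.044339 v=-1.618616
2: F=2.157568 v=-0.498133
3: F=16.774883 v=-16.351643
4: F=43.729640 v=-2.528561

k=0: u−w=9.429000, u+w=-48.127000; √(b/2)=1.187434, √(2b)=2.374868; F=1.187434×9.429=11.196317, v=-48.127000/2.374868=-20.265123
k=1: u−w=48.040000, u+w=-3.844000; √(b/2)=1.187434, √(2b)=2.374868; F=1.187434×48.04=57.044339, v=-3.844000/2.374868=-1.618616
k=2: u−w=1.817000, u+w=-1.183000; √(b/2)=1.187434, √(2b)=2.374868; F=1.187434×1.817=2.157568, v=-1.183000/2.374868=-0.498133
k=3: u−w=14.127000, u+w=-38.833000; √(b/2)=1.187434, √(2b)=2.374868; F=1.187434×14.127=16.774883, v=-38.833000/2.374868=-16.351643
k=4: u−w=36.827000, u+w=-6.005000; √(b/2)=1.187434, √(2b)=2.374868; F=1.187434×36.827=43.729640, v=-6.005000/2.374868=-2.528561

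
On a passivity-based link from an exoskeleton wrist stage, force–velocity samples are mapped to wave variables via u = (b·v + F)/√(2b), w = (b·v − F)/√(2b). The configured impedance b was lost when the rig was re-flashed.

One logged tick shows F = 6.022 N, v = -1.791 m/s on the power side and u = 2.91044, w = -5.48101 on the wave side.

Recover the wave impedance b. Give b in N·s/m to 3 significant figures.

b = 1.03 N·s/m

u + w = -2.57057;  u + w = √(2b)·v, so √(2b) = -2.57057/(-1.791) = 1.43527.
b = (√(2b))²/2 = 2.06000/2 = 1.03000.
(Check via u − w = 2F/√(2b): u − w = 8.39145, 2F/√(2b) = 8.39145.)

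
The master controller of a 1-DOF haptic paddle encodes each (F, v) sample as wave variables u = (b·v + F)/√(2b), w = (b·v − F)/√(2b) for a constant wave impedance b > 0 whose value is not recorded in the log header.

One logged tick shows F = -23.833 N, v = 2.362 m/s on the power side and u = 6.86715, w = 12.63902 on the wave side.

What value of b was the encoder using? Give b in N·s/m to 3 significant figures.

b = 34.1 N·s/m

u + w = 19.50617;  u + w = √(2b)·v, so √(2b) = 19.50617/2.362 = 8.25833.
b = (√(2b))²/2 = 68.19998/2 = 34.09999.
(Check via u − w = 2F/√(2b): u − w = -5.77187, 2F/√(2b) = -5.77187.)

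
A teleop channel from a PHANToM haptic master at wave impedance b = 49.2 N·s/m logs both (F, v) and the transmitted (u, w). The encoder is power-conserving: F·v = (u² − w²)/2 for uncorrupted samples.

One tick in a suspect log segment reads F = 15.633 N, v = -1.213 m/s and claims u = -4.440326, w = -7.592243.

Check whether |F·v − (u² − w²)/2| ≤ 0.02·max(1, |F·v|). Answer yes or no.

F·v = 15.633×(-1.213) = -18.962829 W.
(u² − w²)/2 = (19.716495 − 57.642154)/2 = -18.962829 W.
|Δ| = 0.000000;  2% of max(1, |F·v|) = 0.379257.

yes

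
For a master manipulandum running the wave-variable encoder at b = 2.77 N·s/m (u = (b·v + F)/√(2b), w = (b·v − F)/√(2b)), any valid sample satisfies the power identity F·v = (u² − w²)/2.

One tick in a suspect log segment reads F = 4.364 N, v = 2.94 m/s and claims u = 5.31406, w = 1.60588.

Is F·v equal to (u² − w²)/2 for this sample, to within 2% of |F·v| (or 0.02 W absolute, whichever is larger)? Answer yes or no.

F·v = 4.364×2.94 = 12.8302 W.
(u² − w²)/2 = (28.2392 − 2.5789)/2 = 12.8302 W.
|Δ| = 0.0000;  2% of max(1, |F·v|) = 0.2566.

yes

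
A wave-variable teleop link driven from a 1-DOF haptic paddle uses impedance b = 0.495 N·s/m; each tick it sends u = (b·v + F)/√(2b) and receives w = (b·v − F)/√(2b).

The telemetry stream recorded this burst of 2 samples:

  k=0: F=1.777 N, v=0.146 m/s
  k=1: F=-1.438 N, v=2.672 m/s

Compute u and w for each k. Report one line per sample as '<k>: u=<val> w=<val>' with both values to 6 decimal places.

0: u=1.858586 w=-1.713318
1: u=-0.115941 w=2.774548

k=0: b·v=0.495×0.146=0.072270; √(2b)=0.994987; u=(0.072270+1.777)/0.994987=1.858586, w=(0.072270−1.777)/0.994987=-1.713318
k=1: b·v=0.495×2.672=1.322640; √(2b)=0.994987; u=(1.322640+(-1.438))/0.994987=-0.115941, w=(1.322640−(-1.438))/0.994987=2.774548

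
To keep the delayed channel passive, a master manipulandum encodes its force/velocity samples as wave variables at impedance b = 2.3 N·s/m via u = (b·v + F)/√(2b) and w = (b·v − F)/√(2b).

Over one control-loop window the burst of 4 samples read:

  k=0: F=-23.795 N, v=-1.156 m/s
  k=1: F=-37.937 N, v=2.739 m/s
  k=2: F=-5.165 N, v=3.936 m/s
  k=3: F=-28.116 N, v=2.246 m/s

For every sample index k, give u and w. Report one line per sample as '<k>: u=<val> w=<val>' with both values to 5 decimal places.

k=0: b·v=2.3×(-1.156)=-2.65880; √(2b)=2.14476; u=(-2.65880+(-23.795))/2.14476=-12.33415, w=(-2.65880−(-23.795))/2.14476=9.85480
k=1: b·v=2.3×2.739=6.29970; √(2b)=2.14476; u=(6.29970+(-37.937))/2.14476=-14.75097, w=(6.29970−(-37.937))/2.14476=20.62547
k=2: b·v=2.3×3.936=9.05280; √(2b)=2.14476; u=(9.05280+(-5.165))/2.14476=1.81270, w=(9.05280−(-5.165))/2.14476=6.62908
k=3: b·v=2.3×2.246=5.16580; √(2b)=2.14476; u=(5.16580+(-28.116))/2.14476=-10.70059, w=(5.16580−(-28.116))/2.14476=15.51772

0: u=-12.33415 w=9.85480
1: u=-14.75097 w=20.62547
2: u=1.81270 w=6.62908
3: u=-10.70059 w=15.51772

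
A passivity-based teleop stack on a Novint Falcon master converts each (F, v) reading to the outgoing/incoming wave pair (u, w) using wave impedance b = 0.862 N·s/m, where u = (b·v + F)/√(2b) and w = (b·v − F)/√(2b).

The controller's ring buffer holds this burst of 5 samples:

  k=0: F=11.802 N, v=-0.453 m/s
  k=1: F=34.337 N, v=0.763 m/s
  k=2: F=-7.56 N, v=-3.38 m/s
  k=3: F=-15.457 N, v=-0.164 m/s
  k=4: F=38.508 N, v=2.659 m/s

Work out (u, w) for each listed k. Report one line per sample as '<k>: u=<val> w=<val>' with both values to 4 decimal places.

k=0: b·v=0.862×(-0.453)=-0.3905; √(2b)=1.3130; u=(-0.3905+11.802)/1.3130=8.6911, w=(-0.3905−11.802)/1.3130=-9.2859
k=1: b·v=0.862×0.763=0.6577; √(2b)=1.3130; u=(0.6577+34.337)/1.3130=26.6522, w=(0.6577−34.337)/1.3130=-25.6504
k=2: b·v=0.862×(-3.38)=-2.9136; √(2b)=1.3130; u=(-2.9136+(-7.56))/1.3130=-7.9767, w=(-2.9136−(-7.56))/1.3130=3.5388
k=3: b·v=0.862×(-0.164)=-0.1414; √(2b)=1.3130; u=(-0.1414+(-15.457))/1.3130=-11.8798, w=(-0.1414−(-15.457))/1.3130=11.6645
k=4: b·v=0.862×2.659=2.2921; √(2b)=1.3130; u=(2.2921+38.508)/1.3130=31.0736, w=(2.2921−38.508)/1.3130=-27.5823

0: u=8.6911 w=-9.2859
1: u=26.6522 w=-25.6504
2: u=-7.9767 w=3.5388
3: u=-11.8798 w=11.6645
4: u=31.0736 w=-27.5823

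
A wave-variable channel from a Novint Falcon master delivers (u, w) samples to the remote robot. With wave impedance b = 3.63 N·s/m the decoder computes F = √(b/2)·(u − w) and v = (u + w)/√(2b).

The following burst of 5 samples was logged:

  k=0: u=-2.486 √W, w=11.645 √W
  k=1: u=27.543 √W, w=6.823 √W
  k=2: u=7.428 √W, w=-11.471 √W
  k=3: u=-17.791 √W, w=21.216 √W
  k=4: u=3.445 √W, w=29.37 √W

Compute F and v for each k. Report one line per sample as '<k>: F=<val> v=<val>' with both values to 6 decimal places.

0: F=-19.037557 v=3.399224
1: F=27.914385 v=12.754419
2: F=25.461099 v=-1.500498
3: F=-52.550986 v=1.271137
4: F=-34.926662 v=12.178789

k=0: u−w=-14.131000, u+w=9.159000; √(b/2)=1.347219, √(2b)=2.694439; F=1.347219×(-14.131)=-19.037557, v=9.159000/2.694439=3.399224
k=1: u−w=20.720000, u+w=34.366000; √(b/2)=1.347219, √(2b)=2.694439; F=1.347219×20.72=27.914385, v=34.366000/2.694439=12.754419
k=2: u−w=18.899000, u+w=-4.043000; √(b/2)=1.347219, √(2b)=2.694439; F=1.347219×18.899=25.461099, v=-4.043000/2.694439=-1.500498
k=3: u−w=-39.007000, u+w=3.425000; √(b/2)=1.347219, √(2b)=2.694439; F=1.347219×(-39.007)=-52.550986, v=3.425000/2.694439=1.271137
k=4: u−w=-25.925000, u+w=32.815000; √(b/2)=1.347219, √(2b)=2.694439; F=1.347219×(-25.925)=-34.926662, v=32.815000/2.694439=12.178789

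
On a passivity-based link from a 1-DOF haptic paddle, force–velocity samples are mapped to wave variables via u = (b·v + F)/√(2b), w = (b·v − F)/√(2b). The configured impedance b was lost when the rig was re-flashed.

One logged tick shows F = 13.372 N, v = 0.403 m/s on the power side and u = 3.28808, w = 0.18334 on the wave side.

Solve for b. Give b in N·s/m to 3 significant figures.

b = 37.1 N·s/m

u + w = 3.47142;  u + w = √(2b)·v, so √(2b) = 3.47142/0.403 = 8.61395.
b = (√(2b))²/2 = 74.20006/2 = 37.10003.
(Check via u − w = 2F/√(2b): u − w = 3.10474, 2F/√(2b) = 3.10473.)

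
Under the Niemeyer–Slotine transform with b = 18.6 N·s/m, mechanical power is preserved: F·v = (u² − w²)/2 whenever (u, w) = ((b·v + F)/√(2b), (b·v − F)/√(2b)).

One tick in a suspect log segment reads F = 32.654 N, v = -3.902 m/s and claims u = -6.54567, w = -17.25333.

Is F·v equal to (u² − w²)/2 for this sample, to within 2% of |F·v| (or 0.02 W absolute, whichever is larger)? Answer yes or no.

F·v = 32.654×(-3.902) = -127.41591 W.
(u² − w²)/2 = (42.84580 − 297.67740)/2 = -127.41580 W.
|Δ| = 0.00011;  2% of max(1, |F·v|) = 2.54832.

yes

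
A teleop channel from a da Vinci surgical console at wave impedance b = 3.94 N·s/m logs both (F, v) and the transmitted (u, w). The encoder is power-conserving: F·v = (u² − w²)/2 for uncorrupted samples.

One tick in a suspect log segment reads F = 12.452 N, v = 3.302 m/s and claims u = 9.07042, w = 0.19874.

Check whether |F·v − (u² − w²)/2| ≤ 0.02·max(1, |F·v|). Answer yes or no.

yes

F·v = 12.452×3.302 = 41.1165 W.
(u² − w²)/2 = (82.2725 − 0.0395)/2 = 41.1165 W.
|Δ| = 0.0000;  2% of max(1, |F·v|) = 0.8223.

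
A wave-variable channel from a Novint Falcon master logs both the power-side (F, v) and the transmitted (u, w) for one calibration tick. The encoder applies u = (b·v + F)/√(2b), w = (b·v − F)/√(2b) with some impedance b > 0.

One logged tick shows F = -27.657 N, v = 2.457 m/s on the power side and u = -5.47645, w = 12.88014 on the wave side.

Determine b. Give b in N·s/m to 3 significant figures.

b = 4.54 N·s/m

u + w = 7.4037;  u + w = √(2b)·v, so √(2b) = 7.4037/2.457 = 3.0133.
b = (√(2b))²/2 = 9.0800/2 = 4.5400.
(Check via u − w = 2F/√(2b): u − w = -18.3566, 2F/√(2b) = -18.3566.)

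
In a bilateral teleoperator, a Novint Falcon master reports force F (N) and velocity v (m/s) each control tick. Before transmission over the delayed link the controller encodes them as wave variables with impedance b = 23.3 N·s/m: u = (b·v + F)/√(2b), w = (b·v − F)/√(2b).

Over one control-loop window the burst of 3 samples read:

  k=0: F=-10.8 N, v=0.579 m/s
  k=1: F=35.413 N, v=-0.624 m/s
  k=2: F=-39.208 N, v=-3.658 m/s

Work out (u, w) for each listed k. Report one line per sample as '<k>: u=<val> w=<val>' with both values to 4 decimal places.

0: u=0.3942 w=3.5583
1: u=3.0578 w=-7.3175
2: u=-18.2291 w=-6.7420

k=0: b·v=23.3×0.579=13.4907; √(2b)=6.8264; u=(13.4907+(-10.8))/6.8264=0.3942, w=(13.4907−(-10.8))/6.8264=3.5583
k=1: b·v=23.3×(-0.624)=-14.5392; √(2b)=6.8264; u=(-14.5392+35.413)/6.8264=3.0578, w=(-14.5392−35.413)/6.8264=-7.3175
k=2: b·v=23.3×(-3.658)=-85.2314; √(2b)=6.8264; u=(-85.2314+(-39.208))/6.8264=-18.2291, w=(-85.2314−(-39.208))/6.8264=-6.7420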